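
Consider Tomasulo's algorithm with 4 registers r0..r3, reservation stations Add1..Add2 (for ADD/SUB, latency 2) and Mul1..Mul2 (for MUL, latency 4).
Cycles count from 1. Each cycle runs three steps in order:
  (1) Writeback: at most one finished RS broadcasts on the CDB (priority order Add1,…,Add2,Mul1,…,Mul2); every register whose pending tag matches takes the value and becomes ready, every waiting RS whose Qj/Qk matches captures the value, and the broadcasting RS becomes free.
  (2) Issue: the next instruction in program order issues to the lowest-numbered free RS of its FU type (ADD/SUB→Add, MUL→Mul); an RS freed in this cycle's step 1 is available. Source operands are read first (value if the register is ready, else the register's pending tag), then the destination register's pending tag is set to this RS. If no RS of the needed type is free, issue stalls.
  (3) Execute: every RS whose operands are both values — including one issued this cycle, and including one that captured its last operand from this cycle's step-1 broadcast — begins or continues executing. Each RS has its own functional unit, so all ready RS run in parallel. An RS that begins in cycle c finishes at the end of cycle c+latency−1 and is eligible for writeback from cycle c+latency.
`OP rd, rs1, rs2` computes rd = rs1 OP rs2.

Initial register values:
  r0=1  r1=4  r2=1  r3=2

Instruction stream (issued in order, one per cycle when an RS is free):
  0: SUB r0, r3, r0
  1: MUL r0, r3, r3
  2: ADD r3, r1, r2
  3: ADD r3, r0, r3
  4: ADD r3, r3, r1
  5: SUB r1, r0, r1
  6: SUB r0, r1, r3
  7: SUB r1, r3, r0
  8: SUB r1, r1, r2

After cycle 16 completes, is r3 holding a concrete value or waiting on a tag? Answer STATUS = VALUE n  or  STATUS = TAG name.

STATUS = VALUE 13

cycle 1: issue SUB r0<-Add1 // r0:Add1,r1:4,r2:1,r3:2
cycle 2: issue MUL r0<-Mul1 // r0:Mul1,r1:4,r2:1,r3:2
cycle 3: CDB Add1=1; issue ADD r3<-Add1 // r0:Mul1,r1:4,r2:1,r3:Add1
cycle 4: issue ADD r3<-Add2 // r0:Mul1,r1:4,r2:1,r3:Add2
cycle 5: CDB Add1=5; issue ADD r3<-Add1 // r0:Mul1,r1:4,r2:1,r3:Add1
cycle 6: CDB Mul1=4; stall // r0:4,r1:4,r2:1,r3:Add1
cycle 7: stall // r0:4,r1:4,r2:1,r3:Add1
cycle 8: CDB Add2=9; issue SUB r1<-Add2 // r0:4,r1:Add2,r2:1,r3:Add1
cycle 9: stall // r0:4,r1:Add2,r2:1,r3:Add1
cycle 10: CDB Add1=13; issue SUB r0<-Add1 // r0:Add1,r1:Add2,r2:1,r3:13
cycle 11: CDB Add2=0; issue SUB r1<-Add2 // r0:Add1,r1:Add2,r2:1,r3:13
cycle 12: stall // r0:Add1,r1:Add2,r2:1,r3:13
cycle 13: CDB Add1=-13; issue SUB r1<-Add1 // r0:-13,r1:Add1,r2:1,r3:13
cycle 14: - // r0:-13,r1:Add1,r2:1,r3:13
cycle 15: CDB Add2=26 // r0:-13,r1:Add1,r2:1,r3:13
cycle 16: - // r0:-13,r1:Add1,r2:1,r3:13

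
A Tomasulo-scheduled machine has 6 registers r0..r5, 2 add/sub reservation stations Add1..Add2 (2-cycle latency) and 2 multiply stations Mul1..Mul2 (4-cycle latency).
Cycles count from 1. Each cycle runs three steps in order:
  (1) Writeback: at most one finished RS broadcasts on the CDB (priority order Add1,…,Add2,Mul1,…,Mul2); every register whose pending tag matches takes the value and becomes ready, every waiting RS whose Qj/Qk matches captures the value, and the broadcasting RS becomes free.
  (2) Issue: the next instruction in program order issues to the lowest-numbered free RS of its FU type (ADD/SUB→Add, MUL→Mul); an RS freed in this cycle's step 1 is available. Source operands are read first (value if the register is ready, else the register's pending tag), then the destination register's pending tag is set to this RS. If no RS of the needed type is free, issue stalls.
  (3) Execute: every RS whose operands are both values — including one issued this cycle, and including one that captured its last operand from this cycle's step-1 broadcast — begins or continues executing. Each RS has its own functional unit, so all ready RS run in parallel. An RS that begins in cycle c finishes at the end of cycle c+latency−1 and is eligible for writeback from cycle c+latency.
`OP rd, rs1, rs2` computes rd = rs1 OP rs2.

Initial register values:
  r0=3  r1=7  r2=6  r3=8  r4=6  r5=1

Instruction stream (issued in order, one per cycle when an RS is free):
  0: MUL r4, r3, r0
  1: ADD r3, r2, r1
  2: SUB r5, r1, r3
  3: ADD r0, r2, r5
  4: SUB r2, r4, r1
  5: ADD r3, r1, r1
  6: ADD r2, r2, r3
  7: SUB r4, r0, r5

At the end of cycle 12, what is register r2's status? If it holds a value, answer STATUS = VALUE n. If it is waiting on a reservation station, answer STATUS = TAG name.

STATUS = TAG Add2

  c1: issue MUL r4<-Mul1  regs: r0:3,r1:7,r2:6,r3:8,r4:Mul1,r5:1
  c2: issue ADD r3<-Add1  regs: r0:3,r1:7,r2:6,r3:Add1,r4:Mul1,r5:1
  c3: issue SUB r5<-Add2  regs: r0:3,r1:7,r2:6,r3:Add1,r4:Mul1,r5:Add2
  c4: CDB Add1=13; issue ADD r0<-Add1  regs: r0:Add1,r1:7,r2:6,r3:13,r4:Mul1,r5:Add2
  c5: CDB Mul1=24; stall  regs: r0:Add1,r1:7,r2:6,r3:13,r4:24,r5:Add2
  c6: CDB Add2=-6; issue SUB r2<-Add2  regs: r0:Add1,r1:7,r2:Add2,r3:13,r4:24,r5:-6
  c7: stall  regs: r0:Add1,r1:7,r2:Add2,r3:13,r4:24,r5:-6
  c8: CDB Add1=0; issue ADD r3<-Add1  regs: r0:0,r1:7,r2:Add2,r3:Add1,r4:24,r5:-6
  c9: CDB Add2=17; issue ADD r2<-Add2  regs: r0:0,r1:7,r2:Add2,r3:Add1,r4:24,r5:-6
  c10: CDB Add1=14; issue SUB r4<-Add1  regs: r0:0,r1:7,r2:Add2,r3:14,r4:Add1,r5:-6
  c11: -  regs: r0:0,r1:7,r2:Add2,r3:14,r4:Add1,r5:-6
  c12: CDB Add1=6  regs: r0:0,r1:7,r2:Add2,r3:14,r4:6,r5:-6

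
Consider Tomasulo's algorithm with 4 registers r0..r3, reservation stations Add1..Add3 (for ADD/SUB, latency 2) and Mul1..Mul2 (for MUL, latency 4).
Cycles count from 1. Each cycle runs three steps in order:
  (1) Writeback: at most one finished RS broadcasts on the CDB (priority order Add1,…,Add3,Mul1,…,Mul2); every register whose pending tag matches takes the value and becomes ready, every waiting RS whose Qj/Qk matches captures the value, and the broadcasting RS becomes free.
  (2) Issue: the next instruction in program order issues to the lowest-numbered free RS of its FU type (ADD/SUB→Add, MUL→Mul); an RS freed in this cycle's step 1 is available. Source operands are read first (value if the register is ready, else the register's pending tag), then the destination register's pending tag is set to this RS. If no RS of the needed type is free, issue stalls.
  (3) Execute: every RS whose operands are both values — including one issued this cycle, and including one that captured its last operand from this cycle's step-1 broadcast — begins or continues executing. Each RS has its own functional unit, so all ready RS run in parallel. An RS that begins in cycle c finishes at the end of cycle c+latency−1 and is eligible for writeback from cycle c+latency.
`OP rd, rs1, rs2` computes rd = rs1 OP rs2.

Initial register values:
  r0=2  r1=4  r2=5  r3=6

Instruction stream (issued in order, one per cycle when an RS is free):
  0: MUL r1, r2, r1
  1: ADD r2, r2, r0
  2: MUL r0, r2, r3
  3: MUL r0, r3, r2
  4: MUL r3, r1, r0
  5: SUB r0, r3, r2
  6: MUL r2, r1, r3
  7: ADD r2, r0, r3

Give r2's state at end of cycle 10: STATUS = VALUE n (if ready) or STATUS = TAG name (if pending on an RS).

STATUS = TAG Mul1

c1: issue MUL r1<-Mul1 | r0:2,r1:Mul1,r2:5,r3:6
c2: issue ADD r2<-Add1 | r0:2,r1:Mul1,r2:Add1,r3:6
c3: issue MUL r0<-Mul2 | r0:Mul2,r1:Mul1,r2:Add1,r3:6
c4: CDB Add1=7; stall | r0:Mul2,r1:Mul1,r2:7,r3:6
c5: CDB Mul1=20; issue MUL r0<-Mul1 | r0:Mul1,r1:20,r2:7,r3:6
c6: stall | r0:Mul1,r1:20,r2:7,r3:6
c7: stall | r0:Mul1,r1:20,r2:7,r3:6
c8: CDB Mul2=42; issue MUL r3<-Mul2 | r0:Mul1,r1:20,r2:7,r3:Mul2
c9: CDB Mul1=42; issue SUB r0<-Add1 | r0:Add1,r1:20,r2:7,r3:Mul2
c10: issue MUL r2<-Mul1 | r0:Add1,r1:20,r2:Mul1,r3:Mul2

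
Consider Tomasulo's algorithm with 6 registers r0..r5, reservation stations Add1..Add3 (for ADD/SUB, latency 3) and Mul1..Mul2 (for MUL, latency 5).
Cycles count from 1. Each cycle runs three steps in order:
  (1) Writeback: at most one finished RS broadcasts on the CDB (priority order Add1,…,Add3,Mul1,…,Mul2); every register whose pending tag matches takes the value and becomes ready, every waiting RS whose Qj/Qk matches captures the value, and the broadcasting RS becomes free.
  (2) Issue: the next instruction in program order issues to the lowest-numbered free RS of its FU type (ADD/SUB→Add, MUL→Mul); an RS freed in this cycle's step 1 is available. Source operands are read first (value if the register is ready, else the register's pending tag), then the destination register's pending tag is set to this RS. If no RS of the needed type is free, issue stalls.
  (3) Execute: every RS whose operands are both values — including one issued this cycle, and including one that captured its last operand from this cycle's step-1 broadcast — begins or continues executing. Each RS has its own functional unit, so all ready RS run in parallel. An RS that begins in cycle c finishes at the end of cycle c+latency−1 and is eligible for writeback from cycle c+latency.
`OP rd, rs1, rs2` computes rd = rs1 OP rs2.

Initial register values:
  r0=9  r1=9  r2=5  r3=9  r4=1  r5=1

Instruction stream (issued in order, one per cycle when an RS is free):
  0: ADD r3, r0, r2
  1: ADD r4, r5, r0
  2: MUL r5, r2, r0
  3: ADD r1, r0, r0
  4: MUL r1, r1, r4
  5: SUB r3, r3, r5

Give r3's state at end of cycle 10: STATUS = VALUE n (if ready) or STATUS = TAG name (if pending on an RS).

cycle 1: issue ADD r3<-Add1 // r0:9,r1:9,r2:5,r3:Add1,r4:1,r5:1
cycle 2: issue ADD r4<-Add2 // r0:9,r1:9,r2:5,r3:Add1,r4:Add2,r5:1
cycle 3: issue MUL r5<-Mul1 // r0:9,r1:9,r2:5,r3:Add1,r4:Add2,r5:Mul1
cycle 4: CDB Add1=14; issue ADD r1<-Add1 // r0:9,r1:Add1,r2:5,r3:14,r4:Add2,r5:Mul1
cycle 5: CDB Add2=10; issue MUL r1<-Mul2 // r0:9,r1:Mul2,r2:5,r3:14,r4:10,r5:Mul1
cycle 6: issue SUB r3<-Add2 // r0:9,r1:Mul2,r2:5,r3:Add2,r4:10,r5:Mul1
cycle 7: CDB Add1=18 // r0:9,r1:Mul2,r2:5,r3:Add2,r4:10,r5:Mul1
cycle 8: CDB Mul1=45 // r0:9,r1:Mul2,r2:5,r3:Add2,r4:10,r5:45
cycle 9: - // r0:9,r1:Mul2,r2:5,r3:Add2,r4:10,r5:45
cycle 10: - // r0:9,r1:Mul2,r2:5,r3:Add2,r4:10,r5:45

STATUS = TAG Add2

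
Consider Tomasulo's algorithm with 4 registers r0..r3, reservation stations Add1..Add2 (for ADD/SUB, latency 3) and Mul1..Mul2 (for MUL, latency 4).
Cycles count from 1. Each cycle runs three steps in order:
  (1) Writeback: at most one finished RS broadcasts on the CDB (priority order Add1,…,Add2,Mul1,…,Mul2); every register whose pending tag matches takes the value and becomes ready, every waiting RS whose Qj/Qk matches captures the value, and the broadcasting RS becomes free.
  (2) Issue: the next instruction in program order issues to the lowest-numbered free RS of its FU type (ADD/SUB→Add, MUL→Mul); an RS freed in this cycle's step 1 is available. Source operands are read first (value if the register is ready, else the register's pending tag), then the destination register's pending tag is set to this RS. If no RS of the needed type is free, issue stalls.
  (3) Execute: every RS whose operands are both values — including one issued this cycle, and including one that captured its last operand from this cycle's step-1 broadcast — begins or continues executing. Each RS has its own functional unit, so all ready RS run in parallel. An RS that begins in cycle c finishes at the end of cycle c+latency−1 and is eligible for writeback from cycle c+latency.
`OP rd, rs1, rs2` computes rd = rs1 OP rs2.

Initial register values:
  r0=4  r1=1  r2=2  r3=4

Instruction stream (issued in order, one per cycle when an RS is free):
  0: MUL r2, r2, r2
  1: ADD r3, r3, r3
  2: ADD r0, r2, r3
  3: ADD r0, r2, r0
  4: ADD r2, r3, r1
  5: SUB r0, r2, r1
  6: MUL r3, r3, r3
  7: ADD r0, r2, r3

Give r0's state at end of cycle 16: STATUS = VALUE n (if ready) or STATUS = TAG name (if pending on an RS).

cycle 1: issue MUL r2<-Mul1 // r0:4,r1:1,r2:Mul1,r3:4
cycle 2: issue ADD r3<-Add1 // r0:4,r1:1,r2:Mul1,r3:Add1
cycle 3: issue ADD r0<-Add2 // r0:Add2,r1:1,r2:Mul1,r3:Add1
cycle 4: stall // r0:Add2,r1:1,r2:Mul1,r3:Add1
cycle 5: CDB Add1=8; issue ADD r0<-Add1 // r0:Add1,r1:1,r2:Mul1,r3:8
cycle 6: CDB Mul1=4; stall // r0:Add1,r1:1,r2:4,r3:8
cycle 7: stall // r0:Add1,r1:1,r2:4,r3:8
cycle 8: stall // r0:Add1,r1:1,r2:4,r3:8
cycle 9: CDB Add2=12; issue ADD r2<-Add2 // r0:Add1,r1:1,r2:Add2,r3:8
cycle 10: stall // r0:Add1,r1:1,r2:Add2,r3:8
cycle 11: stall // r0:Add1,r1:1,r2:Add2,r3:8
cycle 12: CDB Add1=16; issue SUB r0<-Add1 // r0:Add1,r1:1,r2:Add2,r3:8
cycle 13: CDB Add2=9; issue MUL r3<-Mul1 // r0:Add1,r1:1,r2:9,r3:Mul1
cycle 14: issue ADD r0<-Add2 // r0:Add2,r1:1,r2:9,r3:Mul1
cycle 15: - // r0:Add2,r1:1,r2:9,r3:Mul1
cycle 16: CDB Add1=8 // r0:Add2,r1:1,r2:9,r3:Mul1

STATUS = TAG Add2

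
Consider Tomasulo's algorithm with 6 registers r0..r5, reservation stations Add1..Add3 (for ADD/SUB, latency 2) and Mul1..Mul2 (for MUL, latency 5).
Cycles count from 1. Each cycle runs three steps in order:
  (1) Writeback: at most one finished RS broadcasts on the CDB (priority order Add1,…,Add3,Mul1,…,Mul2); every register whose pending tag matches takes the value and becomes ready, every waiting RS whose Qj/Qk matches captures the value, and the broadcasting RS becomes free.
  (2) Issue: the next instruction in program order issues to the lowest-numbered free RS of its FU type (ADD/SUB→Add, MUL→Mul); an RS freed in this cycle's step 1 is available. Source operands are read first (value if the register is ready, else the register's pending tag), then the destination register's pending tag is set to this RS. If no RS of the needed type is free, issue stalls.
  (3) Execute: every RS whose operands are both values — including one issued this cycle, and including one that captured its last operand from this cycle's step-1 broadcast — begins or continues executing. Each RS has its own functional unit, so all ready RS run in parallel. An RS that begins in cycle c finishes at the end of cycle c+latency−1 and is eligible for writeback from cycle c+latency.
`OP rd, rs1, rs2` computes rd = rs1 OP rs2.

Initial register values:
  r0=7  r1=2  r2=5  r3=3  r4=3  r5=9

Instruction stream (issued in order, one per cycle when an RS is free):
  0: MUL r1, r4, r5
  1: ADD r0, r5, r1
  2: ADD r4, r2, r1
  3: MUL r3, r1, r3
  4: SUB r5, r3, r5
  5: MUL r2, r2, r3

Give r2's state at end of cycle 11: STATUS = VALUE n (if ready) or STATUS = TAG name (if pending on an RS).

c1: issue MUL r1<-Mul1 | r0:7,r1:Mul1,r2:5,r3:3,r4:3,r5:9
c2: issue ADD r0<-Add1 | r0:Add1,r1:Mul1,r2:5,r3:3,r4:3,r5:9
c3: issue ADD r4<-Add2 | r0:Add1,r1:Mul1,r2:5,r3:3,r4:Add2,r5:9
c4: issue MUL r3<-Mul2 | r0:Add1,r1:Mul1,r2:5,r3:Mul2,r4:Add2,r5:9
c5: issue SUB r5<-Add3 | r0:Add1,r1:Mul1,r2:5,r3:Mul2,r4:Add2,r5:Add3
c6: CDB Mul1=27; issue MUL r2<-Mul1 | r0:Add1,r1:27,r2:Mul1,r3:Mul2,r4:Add2,r5:Add3
c7: - | r0:Add1,r1:27,r2:Mul1,r3:Mul2,r4:Add2,r5:Add3
c8: CDB Add1=36 | r0:36,r1:27,r2:Mul1,r3:Mul2,r4:Add2,r5:Add3
c9: CDB Add2=32 | r0:36,r1:27,r2:Mul1,r3:Mul2,r4:32,r5:Add3
c10: - | r0:36,r1:27,r2:Mul1,r3:Mul2,r4:32,r5:Add3
c11: CDB Mul2=81 | r0:36,r1:27,r2:Mul1,r3:81,r4:32,r5:Add3

STATUS = TAG Mul1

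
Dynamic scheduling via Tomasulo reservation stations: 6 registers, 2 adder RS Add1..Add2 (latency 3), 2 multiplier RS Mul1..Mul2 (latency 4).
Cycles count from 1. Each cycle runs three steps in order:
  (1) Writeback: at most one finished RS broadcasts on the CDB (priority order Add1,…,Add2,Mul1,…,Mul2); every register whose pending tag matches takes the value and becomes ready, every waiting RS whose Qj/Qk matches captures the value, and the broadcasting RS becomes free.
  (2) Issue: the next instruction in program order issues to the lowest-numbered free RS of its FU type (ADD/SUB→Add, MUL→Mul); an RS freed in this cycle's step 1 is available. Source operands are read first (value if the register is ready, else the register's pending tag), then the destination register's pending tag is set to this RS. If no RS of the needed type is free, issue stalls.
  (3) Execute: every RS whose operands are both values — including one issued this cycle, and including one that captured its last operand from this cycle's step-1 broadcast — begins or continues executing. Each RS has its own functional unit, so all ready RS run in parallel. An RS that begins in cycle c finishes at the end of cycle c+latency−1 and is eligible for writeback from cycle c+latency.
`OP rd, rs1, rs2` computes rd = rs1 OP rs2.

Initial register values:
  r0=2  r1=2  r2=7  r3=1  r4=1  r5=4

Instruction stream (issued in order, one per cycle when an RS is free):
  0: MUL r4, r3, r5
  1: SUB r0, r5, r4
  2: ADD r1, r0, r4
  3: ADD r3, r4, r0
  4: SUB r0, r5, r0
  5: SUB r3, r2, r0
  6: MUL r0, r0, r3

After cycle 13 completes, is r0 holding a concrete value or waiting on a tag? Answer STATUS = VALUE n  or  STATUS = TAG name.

cycle 1: issue MUL r4<-Mul1 // r0:2,r1:2,r2:7,r3:1,r4:Mul1,r5:4
cycle 2: issue SUB r0<-Add1 // r0:Add1,r1:2,r2:7,r3:1,r4:Mul1,r5:4
cycle 3: issue ADD r1<-Add2 // r0:Add1,r1:Add2,r2:7,r3:1,r4:Mul1,r5:4
cycle 4: stall // r0:Add1,r1:Add2,r2:7,r3:1,r4:Mul1,r5:4
cycle 5: CDB Mul1=4; stall // r0:Add1,r1:Add2,r2:7,r3:1,r4:4,r5:4
cycle 6: stall // r0:Add1,r1:Add2,r2:7,r3:1,r4:4,r5:4
cycle 7: stall // r0:Add1,r1:Add2,r2:7,r3:1,r4:4,r5:4
cycle 8: CDB Add1=0; issue ADD r3<-Add1 // r0:0,r1:Add2,r2:7,r3:Add1,r4:4,r5:4
cycle 9: stall // r0:0,r1:Add2,r2:7,r3:Add1,r4:4,r5:4
cycle 10: stall // r0:0,r1:Add2,r2:7,r3:Add1,r4:4,r5:4
cycle 11: CDB Add1=4; issue SUB r0<-Add1 // r0:Add1,r1:Add2,r2:7,r3:4,r4:4,r5:4
cycle 12: CDB Add2=4; issue SUB r3<-Add2 // r0:Add1,r1:4,r2:7,r3:Add2,r4:4,r5:4
cycle 13: issue MUL r0<-Mul1 // r0:Mul1,r1:4,r2:7,r3:Add2,r4:4,r5:4

STATUS = TAG Mul1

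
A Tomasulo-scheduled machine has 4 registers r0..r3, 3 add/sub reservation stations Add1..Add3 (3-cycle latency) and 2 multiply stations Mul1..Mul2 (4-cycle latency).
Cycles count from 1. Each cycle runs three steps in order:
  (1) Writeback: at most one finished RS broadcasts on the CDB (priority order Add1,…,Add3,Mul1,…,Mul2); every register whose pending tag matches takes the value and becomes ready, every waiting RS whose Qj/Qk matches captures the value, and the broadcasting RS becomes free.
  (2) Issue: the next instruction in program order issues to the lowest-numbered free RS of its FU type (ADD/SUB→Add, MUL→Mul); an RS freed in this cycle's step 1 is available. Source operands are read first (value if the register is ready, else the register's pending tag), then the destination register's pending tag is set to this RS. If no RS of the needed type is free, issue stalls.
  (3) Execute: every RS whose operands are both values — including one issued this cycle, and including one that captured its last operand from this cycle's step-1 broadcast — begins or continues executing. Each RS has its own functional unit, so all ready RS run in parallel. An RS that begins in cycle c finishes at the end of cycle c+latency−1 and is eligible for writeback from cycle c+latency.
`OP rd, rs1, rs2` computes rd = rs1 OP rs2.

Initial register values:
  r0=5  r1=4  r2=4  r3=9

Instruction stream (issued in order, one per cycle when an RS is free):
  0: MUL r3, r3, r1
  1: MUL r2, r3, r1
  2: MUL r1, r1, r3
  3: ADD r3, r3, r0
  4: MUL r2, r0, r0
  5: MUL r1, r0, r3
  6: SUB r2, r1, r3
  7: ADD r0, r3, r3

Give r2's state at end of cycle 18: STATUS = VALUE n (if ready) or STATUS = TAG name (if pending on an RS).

c1: issue MUL r3<-Mul1 | r0:5,r1:4,r2:4,r3:Mul1
c2: issue MUL r2<-Mul2 | r0:5,r1:4,r2:Mul2,r3:Mul1
c3: stall | r0:5,r1:4,r2:Mul2,r3:Mul1
c4: stall | r0:5,r1:4,r2:Mul2,r3:Mul1
c5: CDB Mul1=36; issue MUL r1<-Mul1 | r0:5,r1:Mul1,r2:Mul2,r3:36
c6: issue ADD r3<-Add1 | r0:5,r1:Mul1,r2:Mul2,r3:Add1
c7: stall | r0:5,r1:Mul1,r2:Mul2,r3:Add1
c8: stall | r0:5,r1:Mul1,r2:Mul2,r3:Add1
c9: CDB Add1=41; stall | r0:5,r1:Mul1,r2:Mul2,r3:41
c10: CDB Mul1=144; issue MUL r2<-Mul1 | r0:5,r1:144,r2:Mul1,r3:41
c11: CDB Mul2=144; issue MUL r1<-Mul2 | r0:5,r1:Mul2,r2:Mul1,r3:41
c12: issue SUB r2<-Add1 | r0:5,r1:Mul2,r2:Add1,r3:41
c13: issue ADD r0<-Add2 | r0:Add2,r1:Mul2,r2:Add1,r3:41
c14: CDB Mul1=25 | r0:Add2,r1:Mul2,r2:Add1,r3:41
c15: CDB Mul2=205 | r0:Add2,r1:205,r2:Add1,r3:41
c16: CDB Add2=82 | r0:82,r1:205,r2:Add1,r3:41
c17: - | r0:82,r1:205,r2:Add1,r3:41
c18: CDB Add1=164 | r0:82,r1:205,r2:164,r3:41

STATUS = VALUE 164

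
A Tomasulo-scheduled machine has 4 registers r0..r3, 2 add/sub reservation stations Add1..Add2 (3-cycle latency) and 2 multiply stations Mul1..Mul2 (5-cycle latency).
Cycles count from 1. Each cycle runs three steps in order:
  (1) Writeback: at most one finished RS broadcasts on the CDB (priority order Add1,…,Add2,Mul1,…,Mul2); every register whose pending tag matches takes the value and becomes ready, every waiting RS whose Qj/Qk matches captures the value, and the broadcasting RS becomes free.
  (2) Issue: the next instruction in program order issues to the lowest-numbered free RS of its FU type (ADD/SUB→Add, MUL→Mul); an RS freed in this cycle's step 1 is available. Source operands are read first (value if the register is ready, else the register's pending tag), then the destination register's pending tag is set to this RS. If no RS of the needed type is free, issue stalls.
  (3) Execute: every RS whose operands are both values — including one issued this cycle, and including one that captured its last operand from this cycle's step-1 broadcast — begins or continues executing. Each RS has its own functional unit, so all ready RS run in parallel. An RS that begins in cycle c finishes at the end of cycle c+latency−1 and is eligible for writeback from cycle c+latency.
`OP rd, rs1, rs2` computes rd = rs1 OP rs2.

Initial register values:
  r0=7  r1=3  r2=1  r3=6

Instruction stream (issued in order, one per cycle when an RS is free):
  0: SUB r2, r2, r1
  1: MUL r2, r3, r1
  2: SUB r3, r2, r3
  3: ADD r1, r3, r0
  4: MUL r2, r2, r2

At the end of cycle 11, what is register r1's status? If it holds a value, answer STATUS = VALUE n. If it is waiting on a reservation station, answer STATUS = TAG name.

STATUS = TAG Add1

  c1: issue SUB r2<-Add1  regs: r0:7,r1:3,r2:Add1,r3:6
  c2: issue MUL r2<-Mul1  regs: r0:7,r1:3,r2:Mul1,r3:6
  c3: issue SUB r3<-Add2  regs: r0:7,r1:3,r2:Mul1,r3:Add2
  c4: CDB Add1=-2; issue ADD r1<-Add1  regs: r0:7,r1:Add1,r2:Mul1,r3:Add2
  c5: issue MUL r2<-Mul2  regs: r0:7,r1:Add1,r2:Mul2,r3:Add2
  c6: -  regs: r0:7,r1:Add1,r2:Mul2,r3:Add2
  c7: CDB Mul1=18  regs: r0:7,r1:Add1,r2:Mul2,r3:Add2
  c8: -  regs: r0:7,r1:Add1,r2:Mul2,r3:Add2
  c9: -  regs: r0:7,r1:Add1,r2:Mul2,r3:Add2
  c10: CDB Add2=12  regs: r0:7,r1:Add1,r2:Mul2,r3:12
  c11: -  regs: r0:7,r1:Add1,r2:Mul2,r3:12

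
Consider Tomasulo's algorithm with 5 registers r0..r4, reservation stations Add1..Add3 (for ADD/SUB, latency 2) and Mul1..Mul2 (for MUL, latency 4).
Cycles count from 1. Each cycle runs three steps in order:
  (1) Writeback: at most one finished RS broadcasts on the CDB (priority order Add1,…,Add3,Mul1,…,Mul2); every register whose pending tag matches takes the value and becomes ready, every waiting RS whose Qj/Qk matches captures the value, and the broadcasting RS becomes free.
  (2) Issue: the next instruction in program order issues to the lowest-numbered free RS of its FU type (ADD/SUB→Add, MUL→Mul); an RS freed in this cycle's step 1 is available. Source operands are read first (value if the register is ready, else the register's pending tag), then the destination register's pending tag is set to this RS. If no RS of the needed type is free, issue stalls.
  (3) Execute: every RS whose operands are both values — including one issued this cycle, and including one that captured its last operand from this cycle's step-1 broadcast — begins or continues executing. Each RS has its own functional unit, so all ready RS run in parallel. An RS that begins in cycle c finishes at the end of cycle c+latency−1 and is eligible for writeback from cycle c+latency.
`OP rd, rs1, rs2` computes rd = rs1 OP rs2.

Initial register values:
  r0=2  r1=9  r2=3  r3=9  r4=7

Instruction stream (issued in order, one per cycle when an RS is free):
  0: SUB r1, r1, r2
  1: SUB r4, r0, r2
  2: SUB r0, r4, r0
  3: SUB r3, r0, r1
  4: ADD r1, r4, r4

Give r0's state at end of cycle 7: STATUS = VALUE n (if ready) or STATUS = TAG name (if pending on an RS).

  c1: issue SUB r1<-Add1  regs: r0:2,r1:Add1,r2:3,r3:9,r4:7
  c2: issue SUB r4<-Add2  regs: r0:2,r1:Add1,r2:3,r3:9,r4:Add2
  c3: CDB Add1=6; issue SUB r0<-Add1  regs: r0:Add1,r1:6,r2:3,r3:9,r4:Add2
  c4: CDB Add2=-1; issue SUB r3<-Add2  regs: r0:Add1,r1:6,r2:3,r3:Add2,r4:-1
  c5: issue ADD r1<-Add3  regs: r0:Add1,r1:Add3,r2:3,r3:Add2,r4:-1
  c6: CDB Add1=-3  regs: r0:-3,r1:Add3,r2:3,r3:Add2,r4:-1
  c7: CDB Add3=-2  regs: r0:-3,r1:-2,r2:3,r3:Add2,r4:-1

STATUS = VALUE -3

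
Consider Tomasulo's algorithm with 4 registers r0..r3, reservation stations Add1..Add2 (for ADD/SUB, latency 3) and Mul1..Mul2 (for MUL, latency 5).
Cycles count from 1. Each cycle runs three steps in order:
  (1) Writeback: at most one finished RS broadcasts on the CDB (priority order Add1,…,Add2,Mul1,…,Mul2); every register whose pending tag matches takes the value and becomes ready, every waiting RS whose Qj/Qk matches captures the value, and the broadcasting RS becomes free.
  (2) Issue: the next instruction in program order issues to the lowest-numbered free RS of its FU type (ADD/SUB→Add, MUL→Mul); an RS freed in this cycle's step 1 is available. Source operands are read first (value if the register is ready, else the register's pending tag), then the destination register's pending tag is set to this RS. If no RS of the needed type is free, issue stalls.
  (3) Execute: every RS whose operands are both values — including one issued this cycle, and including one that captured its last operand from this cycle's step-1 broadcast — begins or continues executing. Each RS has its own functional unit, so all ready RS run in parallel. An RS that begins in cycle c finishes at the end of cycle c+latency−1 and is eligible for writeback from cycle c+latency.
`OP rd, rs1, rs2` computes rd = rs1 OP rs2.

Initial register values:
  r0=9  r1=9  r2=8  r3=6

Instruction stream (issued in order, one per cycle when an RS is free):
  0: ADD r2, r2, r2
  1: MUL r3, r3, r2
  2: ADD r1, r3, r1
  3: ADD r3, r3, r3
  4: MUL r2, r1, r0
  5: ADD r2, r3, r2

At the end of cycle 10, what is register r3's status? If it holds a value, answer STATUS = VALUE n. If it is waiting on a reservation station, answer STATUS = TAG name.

  c1: issue ADD r2<-Add1  regs: r0:9,r1:9,r2:Add1,r3:6
  c2: issue MUL r3<-Mul1  regs: r0:9,r1:9,r2:Add1,r3:Mul1
  c3: issue ADD r1<-Add2  regs: r0:9,r1:Add2,r2:Add1,r3:Mul1
  c4: CDB Add1=16; issue ADD r3<-Add1  regs: r0:9,r1:Add2,r2:16,r3:Add1
  c5: issue MUL r2<-Mul2  regs: r0:9,r1:Add2,r2:Mul2,r3:Add1
  c6: stall  regs: r0:9,r1:Add2,r2:Mul2,r3:Add1
  c7: stall  regs: r0:9,r1:Add2,r2:Mul2,r3:Add1
  c8: stall  regs: r0:9,r1:Add2,r2:Mul2,r3:Add1
  c9: CDB Mul1=96; stall  regs: r0:9,r1:Add2,r2:Mul2,r3:Add1
  c10: stall  regs: r0:9,r1:Add2,r2:Mul2,r3:Add1

STATUS = TAG Add1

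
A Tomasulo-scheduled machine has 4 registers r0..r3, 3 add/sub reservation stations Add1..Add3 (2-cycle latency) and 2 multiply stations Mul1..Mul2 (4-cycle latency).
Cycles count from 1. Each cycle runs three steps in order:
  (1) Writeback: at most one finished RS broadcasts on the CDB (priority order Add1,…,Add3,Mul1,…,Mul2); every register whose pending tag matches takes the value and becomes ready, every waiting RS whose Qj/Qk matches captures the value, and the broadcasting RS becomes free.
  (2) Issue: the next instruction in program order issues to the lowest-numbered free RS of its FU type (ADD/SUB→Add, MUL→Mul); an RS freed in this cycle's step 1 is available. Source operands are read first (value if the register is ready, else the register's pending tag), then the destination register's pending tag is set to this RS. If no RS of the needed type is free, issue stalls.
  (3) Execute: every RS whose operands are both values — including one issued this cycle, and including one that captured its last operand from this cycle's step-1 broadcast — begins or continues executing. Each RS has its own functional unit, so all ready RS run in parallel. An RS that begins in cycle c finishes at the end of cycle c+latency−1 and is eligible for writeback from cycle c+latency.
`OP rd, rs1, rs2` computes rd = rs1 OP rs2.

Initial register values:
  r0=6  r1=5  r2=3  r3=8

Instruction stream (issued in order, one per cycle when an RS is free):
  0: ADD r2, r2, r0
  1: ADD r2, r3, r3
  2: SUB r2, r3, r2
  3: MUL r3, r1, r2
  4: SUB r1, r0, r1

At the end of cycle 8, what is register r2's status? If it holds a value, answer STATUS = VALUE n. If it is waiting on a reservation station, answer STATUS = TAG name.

c1: issue ADD r2<-Add1 | r0:6,r1:5,r2:Add1,r3:8
c2: issue ADD r2<-Add2 | r0:6,r1:5,r2:Add2,r3:8
c3: CDB Add1=9; issue SUB r2<-Add1 | r0:6,r1:5,r2:Add1,r3:8
c4: CDB Add2=16; issue MUL r3<-Mul1 | r0:6,r1:5,r2:Add1,r3:Mul1
c5: issue SUB r1<-Add2 | r0:6,r1:Add2,r2:Add1,r3:Mul1
c6: CDB Add1=-8 | r0:6,r1:Add2,r2:-8,r3:Mul1
c7: CDB Add2=1 | r0:6,r1:1,r2:-8,r3:Mul1
c8: - | r0:6,r1:1,r2:-8,r3:Mul1

STATUS = VALUE -8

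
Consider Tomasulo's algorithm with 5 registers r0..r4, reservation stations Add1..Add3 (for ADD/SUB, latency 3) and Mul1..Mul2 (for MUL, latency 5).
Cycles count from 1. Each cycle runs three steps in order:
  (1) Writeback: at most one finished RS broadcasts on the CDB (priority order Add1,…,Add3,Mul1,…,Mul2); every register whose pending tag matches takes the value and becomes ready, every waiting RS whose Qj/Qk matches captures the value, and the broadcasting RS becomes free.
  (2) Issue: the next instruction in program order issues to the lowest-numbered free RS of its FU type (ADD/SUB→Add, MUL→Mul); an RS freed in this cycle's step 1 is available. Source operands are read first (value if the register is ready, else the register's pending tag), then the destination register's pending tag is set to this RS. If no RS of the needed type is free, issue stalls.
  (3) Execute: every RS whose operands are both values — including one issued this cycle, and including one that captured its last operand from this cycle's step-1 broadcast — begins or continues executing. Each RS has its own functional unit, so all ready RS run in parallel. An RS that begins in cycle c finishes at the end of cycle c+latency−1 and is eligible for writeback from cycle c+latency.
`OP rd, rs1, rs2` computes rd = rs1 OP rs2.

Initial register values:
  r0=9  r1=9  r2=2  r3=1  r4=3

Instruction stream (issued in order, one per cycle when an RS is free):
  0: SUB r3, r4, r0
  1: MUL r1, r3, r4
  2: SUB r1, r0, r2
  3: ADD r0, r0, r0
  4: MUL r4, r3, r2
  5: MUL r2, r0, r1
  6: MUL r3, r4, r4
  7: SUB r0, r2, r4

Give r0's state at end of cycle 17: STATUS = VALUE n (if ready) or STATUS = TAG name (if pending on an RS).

STATUS = VALUE 138

c1: issue SUB r3<-Add1 | r0:9,r1:9,r2:2,r3:Add1,r4:3
c2: issue MUL r1<-Mul1 | r0:9,r1:Mul1,r2:2,r3:Add1,r4:3
c3: issue SUB r1<-Add2 | r0:9,r1:Add2,r2:2,r3:Add1,r4:3
c4: CDB Add1=-6; issue ADD r0<-Add1 | r0:Add1,r1:Add2,r2:2,r3:-6,r4:3
c5: issue MUL r4<-Mul2 | r0:Add1,r1:Add2,r2:2,r3:-6,r4:Mul2
c6: CDB Add2=7; stall | r0:Add1,r1:7,r2:2,r3:-6,r4:Mul2
c7: CDB Add1=18; stall | r0:18,r1:7,r2:2,r3:-6,r4:Mul2
c8: stall | r0:18,r1:7,r2:2,r3:-6,r4:Mul2
c9: CDB Mul1=-18; issue MUL r2<-Mul1 | r0:18,r1:7,r2:Mul1,r3:-6,r4:Mul2
c10: CDB Mul2=-12; issue MUL r3<-Mul2 | r0:18,r1:7,r2:Mul1,r3:Mul2,r4:-12
c11: issue SUB r0<-Add1 | r0:Add1,r1:7,r2:Mul1,r3:Mul2,r4:-12
c12: - | r0:Add1,r1:7,r2:Mul1,r3:Mul2,r4:-12
c13: - | r0:Add1,r1:7,r2:Mul1,r3:Mul2,r4:-12
c14: CDB Mul1=126 | r0:Add1,r1:7,r2:126,r3:Mul2,r4:-12
c15: CDB Mul2=144 | r0:Add1,r1:7,r2:126,r3:144,r4:-12
c16: - | r0:Add1,r1:7,r2:126,r3:144,r4:-12
c17: CDB Add1=138 | r0:138,r1:7,r2:126,r3:144,r4:-12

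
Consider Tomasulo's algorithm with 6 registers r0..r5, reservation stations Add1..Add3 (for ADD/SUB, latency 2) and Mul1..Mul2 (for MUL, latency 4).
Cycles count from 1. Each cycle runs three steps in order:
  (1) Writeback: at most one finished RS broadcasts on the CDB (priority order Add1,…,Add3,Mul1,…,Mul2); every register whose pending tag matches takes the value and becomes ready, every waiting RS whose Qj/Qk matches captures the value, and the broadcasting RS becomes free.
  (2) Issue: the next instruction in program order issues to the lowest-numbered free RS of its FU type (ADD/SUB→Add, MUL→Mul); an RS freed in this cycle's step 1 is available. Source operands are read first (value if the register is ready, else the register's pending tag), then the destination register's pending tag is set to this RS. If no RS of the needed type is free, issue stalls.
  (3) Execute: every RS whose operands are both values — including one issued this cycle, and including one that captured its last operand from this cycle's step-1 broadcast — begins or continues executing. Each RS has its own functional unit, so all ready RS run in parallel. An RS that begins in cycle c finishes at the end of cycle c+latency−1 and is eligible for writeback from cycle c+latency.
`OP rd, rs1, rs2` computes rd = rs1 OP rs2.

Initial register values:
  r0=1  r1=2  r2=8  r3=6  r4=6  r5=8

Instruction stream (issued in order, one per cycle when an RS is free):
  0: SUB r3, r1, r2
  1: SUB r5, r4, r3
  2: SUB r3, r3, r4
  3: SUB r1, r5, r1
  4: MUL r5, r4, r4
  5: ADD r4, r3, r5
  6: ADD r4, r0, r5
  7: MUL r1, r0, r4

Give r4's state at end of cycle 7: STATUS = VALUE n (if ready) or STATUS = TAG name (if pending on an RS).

  c1: issue SUB r3<-Add1  regs: r0:1,r1:2,r2:8,r3:Add1,r4:6,r5:8
  c2: issue SUB r5<-Add2  regs: r0:1,r1:2,r2:8,r3:Add1,r4:6,r5:Add2
  c3: CDB Add1=-6; issue SUB r3<-Add1  regs: r0:1,r1:2,r2:8,r3:Add1,r4:6,r5:Add2
  c4: issue SUB r1<-Add3  regs: r0:1,r1:Add3,r2:8,r3:Add1,r4:6,r5:Add2
  c5: CDB Add1=-12; issue MUL r5<-Mul1  regs: r0:1,r1:Add3,r2:8,r3:-12,r4:6,r5:Mul1
  c6: CDB Add2=12; issue ADD r4<-Add1  regs: r0:1,r1:Add3,r2:8,r3:-12,r4:Add1,r5:Mul1
  c7: issue ADD r4<-Add2  regs: r0:1,r1:Add3,r2:8,r3:-12,r4:Add2,r5:Mul1

STATUS = TAG Add2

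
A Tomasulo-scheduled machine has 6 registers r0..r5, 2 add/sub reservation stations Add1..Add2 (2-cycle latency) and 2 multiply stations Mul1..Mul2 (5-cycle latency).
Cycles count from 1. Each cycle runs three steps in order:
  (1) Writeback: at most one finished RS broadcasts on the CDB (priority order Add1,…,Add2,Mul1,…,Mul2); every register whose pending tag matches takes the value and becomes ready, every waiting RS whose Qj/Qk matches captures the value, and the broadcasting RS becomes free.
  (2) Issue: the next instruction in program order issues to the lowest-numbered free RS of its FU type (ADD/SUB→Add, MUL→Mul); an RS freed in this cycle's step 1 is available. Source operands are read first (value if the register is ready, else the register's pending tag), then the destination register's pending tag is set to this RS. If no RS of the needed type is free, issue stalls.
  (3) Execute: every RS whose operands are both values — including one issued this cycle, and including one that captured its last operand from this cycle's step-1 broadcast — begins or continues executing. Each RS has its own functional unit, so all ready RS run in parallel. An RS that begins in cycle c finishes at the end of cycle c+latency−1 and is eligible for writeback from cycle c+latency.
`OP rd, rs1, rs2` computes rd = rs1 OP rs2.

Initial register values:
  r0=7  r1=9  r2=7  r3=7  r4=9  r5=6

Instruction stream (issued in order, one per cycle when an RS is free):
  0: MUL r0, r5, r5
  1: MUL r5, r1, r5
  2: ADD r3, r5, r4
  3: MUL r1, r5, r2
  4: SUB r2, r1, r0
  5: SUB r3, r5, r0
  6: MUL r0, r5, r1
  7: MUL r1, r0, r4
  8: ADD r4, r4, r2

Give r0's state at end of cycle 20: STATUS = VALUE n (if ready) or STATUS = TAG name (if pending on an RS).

STATUS = VALUE 20412

cycle 1: issue MUL r0<-Mul1 // r0:Mul1,r1:9,r2:7,r3:7,r4:9,r5:6
cycle 2: issue MUL r5<-Mul2 // r0:Mul1,r1:9,r2:7,r3:7,r4:9,r5:Mul2
cycle 3: issue ADD r3<-Add1 // r0:Mul1,r1:9,r2:7,r3:Add1,r4:9,r5:Mul2
cycle 4: stall // r0:Mul1,r1:9,r2:7,r3:Add1,r4:9,r5:Mul2
cycle 5: stall // r0:Mul1,r1:9,r2:7,r3:Add1,r4:9,r5:Mul2
cycle 6: CDB Mul1=36; issue MUL r1<-Mul1 // r0:36,r1:Mul1,r2:7,r3:Add1,r4:9,r5:Mul2
cycle 7: CDB Mul2=54; issue SUB r2<-Add2 // r0:36,r1:Mul1,r2:Add2,r3:Add1,r4:9,r5:54
cycle 8: stall // r0:36,r1:Mul1,r2:Add2,r3:Add1,r4:9,r5:54
cycle 9: CDB Add1=63; issue SUB r3<-Add1 // r0:36,r1:Mul1,r2:Add2,r3:Add1,r4:9,r5:54
cycle 10: issue MUL r0<-Mul2 // r0:Mul2,r1:Mul1,r2:Add2,r3:Add1,r4:9,r5:54
cycle 11: CDB Add1=18; stall // r0:Mul2,r1:Mul1,r2:Add2,r3:18,r4:9,r5:54
cycle 12: CDB Mul1=378; issue MUL r1<-Mul1 // r0:Mul2,r1:Mul1,r2:Add2,r3:18,r4:9,r5:54
cycle 13: issue ADD r4<-Add1 // r0:Mul2,r1:Mul1,r2:Add2,r3:18,r4:Add1,r5:54
cycle 14: CDB Add2=342 // r0:Mul2,r1:Mul1,r2:342,r3:18,r4:Add1,r5:54
cycle 15: - // r0:Mul2,r1:Mul1,r2:342,r3:18,r4:Add1,r5:54
cycle 16: CDB Add1=351 // r0:Mul2,r1:Mul1,r2:342,r3:18,r4:351,r5:54
cycle 17: CDB Mul2=20412 // r0:20412,r1:Mul1,r2:342,r3:18,r4:351,r5:54
cycle 18: - // r0:20412,r1:Mul1,r2:342,r3:18,r4:351,r5:54
cycle 19: - // r0:20412,r1:Mul1,r2:342,r3:18,r4:351,r5:54
cycle 20: - // r0:20412,r1:Mul1,r2:342,r3:18,r4:351,r5:54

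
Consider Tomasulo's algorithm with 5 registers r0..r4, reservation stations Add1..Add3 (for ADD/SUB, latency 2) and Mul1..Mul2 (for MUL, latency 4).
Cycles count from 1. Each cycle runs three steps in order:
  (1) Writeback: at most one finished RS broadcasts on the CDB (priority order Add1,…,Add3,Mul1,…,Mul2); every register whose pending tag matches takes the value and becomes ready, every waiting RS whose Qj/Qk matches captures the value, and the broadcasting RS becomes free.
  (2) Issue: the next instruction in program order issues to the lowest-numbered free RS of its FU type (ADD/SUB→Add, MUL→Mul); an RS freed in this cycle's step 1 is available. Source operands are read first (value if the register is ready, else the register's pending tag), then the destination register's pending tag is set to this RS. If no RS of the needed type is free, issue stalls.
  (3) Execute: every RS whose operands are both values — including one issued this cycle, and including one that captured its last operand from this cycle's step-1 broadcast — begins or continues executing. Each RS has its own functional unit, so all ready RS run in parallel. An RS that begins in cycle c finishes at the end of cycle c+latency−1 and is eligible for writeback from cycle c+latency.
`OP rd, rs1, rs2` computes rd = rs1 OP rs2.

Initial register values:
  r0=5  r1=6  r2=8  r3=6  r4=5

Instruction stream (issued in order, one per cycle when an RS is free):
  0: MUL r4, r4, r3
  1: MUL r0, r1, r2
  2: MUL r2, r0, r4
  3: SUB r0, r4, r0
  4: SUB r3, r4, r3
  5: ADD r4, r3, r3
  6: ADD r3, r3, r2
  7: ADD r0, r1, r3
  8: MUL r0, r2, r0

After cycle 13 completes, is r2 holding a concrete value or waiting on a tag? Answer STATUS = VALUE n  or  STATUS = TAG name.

STATUS = VALUE 1440

  c1: issue MUL r4<-Mul1  regs: r0:5,r1:6,r2:8,r3:6,r4:Mul1
  c2: issue MUL r0<-Mul2  regs: r0:Mul2,r1:6,r2:8,r3:6,r4:Mul1
  c3: stall  regs: r0:Mul2,r1:6,r2:8,r3:6,r4:Mul1
  c4: stall  regs: r0:Mul2,r1:6,r2:8,r3:6,r4:Mul1
  c5: CDB Mul1=30; issue MUL r2<-Mul1  regs: r0:Mul2,r1:6,r2:Mul1,r3:6,r4:30
  c6: CDB Mul2=48; issue SUB r0<-Add1  regs: r0:Add1,r1:6,r2:Mul1,r3:6,r4:30
  c7: issue SUB r3<-Add2  regs: r0:Add1,r1:6,r2:Mul1,r3:Add2,r4:30
  c8: CDB Add1=-18; issue ADD r4<-Add1  regs: r0:-18,r1:6,r2:Mul1,r3:Add2,r4:Add1
  c9: CDB Add2=24; issue ADD r3<-Add2  regs: r0:-18,r1:6,r2:Mul1,r3:Add2,r4:Add1
  c10: CDB Mul1=1440; issue ADD r0<-Add3  regs: r0:Add3,r1:6,r2:1440,r3:Add2,r4:Add1
  c11: CDB Add1=48; issue MUL r0<-Mul1  regs: r0:Mul1,r1:6,r2:1440,r3:Add2,r4:48
  c12: CDB Add2=1464  regs: r0:Mul1,r1:6,r2:1440,r3:1464,r4:48
  c13: -  regs: r0:Mul1,r1:6,r2:1440,r3:1464,r4:48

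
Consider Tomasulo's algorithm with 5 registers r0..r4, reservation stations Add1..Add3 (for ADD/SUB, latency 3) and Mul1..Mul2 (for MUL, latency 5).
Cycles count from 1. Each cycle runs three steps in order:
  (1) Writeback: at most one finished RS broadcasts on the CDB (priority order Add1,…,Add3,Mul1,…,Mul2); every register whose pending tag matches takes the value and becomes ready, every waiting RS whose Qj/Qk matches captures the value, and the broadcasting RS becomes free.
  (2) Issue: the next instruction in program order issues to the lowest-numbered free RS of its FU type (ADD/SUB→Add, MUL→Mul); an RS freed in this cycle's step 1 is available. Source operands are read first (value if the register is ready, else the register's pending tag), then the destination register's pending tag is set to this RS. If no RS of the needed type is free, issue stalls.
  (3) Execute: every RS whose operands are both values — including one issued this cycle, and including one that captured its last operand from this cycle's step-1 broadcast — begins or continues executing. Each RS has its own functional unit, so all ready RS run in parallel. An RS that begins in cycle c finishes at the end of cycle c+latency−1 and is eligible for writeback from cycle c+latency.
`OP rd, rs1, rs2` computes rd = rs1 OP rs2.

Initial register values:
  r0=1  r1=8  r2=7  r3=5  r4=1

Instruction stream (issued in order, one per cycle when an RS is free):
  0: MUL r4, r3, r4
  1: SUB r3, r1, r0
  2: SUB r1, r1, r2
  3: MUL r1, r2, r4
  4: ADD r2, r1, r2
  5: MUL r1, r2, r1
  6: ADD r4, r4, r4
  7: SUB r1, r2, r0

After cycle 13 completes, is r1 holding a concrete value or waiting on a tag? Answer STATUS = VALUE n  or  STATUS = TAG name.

STATUS = TAG Add3

  c1: issue MUL r4<-Mul1  regs: r0:1,r1:8,r2:7,r3:5,r4:Mul1
  c2: issue SUB r3<-Add1  regs: r0:1,r1:8,r2:7,r3:Add1,r4:Mul1
  c3: issue SUB r1<-Add2  regs: r0:1,r1:Add2,r2:7,r3:Add1,r4:Mul1
  c4: issue MUL r1<-Mul2  regs: r0:1,r1:Mul2,r2:7,r3:Add1,r4:Mul1
  c5: CDB Add1=7; issue ADD r2<-Add1  regs: r0:1,r1:Mul2,r2:Add1,r3:7,r4:Mul1
  c6: CDB Add2=1; stall  regs: r0:1,r1:Mul2,r2:Add1,r3:7,r4:Mul1
  c7: CDB Mul1=5; issue MUL r1<-Mul1  regs: r0:1,r1:Mul1,r2:Add1,r3:7,r4:5
  c8: issue ADD r4<-Add2  regs: r0:1,r1:Mul1,r2:Add1,r3:7,r4:Add2
  c9: issue SUB r1<-Add3  regs: r0:1,r1:Add3,r2:Add1,r3:7,r4:Add2
  c10: -  regs: r0:1,r1:Add3,r2:Add1,r3:7,r4:Add2
  c11: CDB Add2=10  regs: r0:1,r1:Add3,r2:Add1,r3:7,r4:10
  c12: CDB Mul2=35  regs: r0:1,r1:Add3,r2:Add1,r3:7,r4:10
  c13: -  regs: r0:1,r1:Add3,r2:Add1,r3:7,r4:10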